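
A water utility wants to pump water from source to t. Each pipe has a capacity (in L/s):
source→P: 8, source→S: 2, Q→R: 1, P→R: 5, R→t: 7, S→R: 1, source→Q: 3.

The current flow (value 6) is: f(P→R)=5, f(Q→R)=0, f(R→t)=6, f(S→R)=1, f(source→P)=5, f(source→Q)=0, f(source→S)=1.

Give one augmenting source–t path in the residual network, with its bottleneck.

Residual along source→Q→R→t: source→Q: 3, Q→R: 1, R→t: 1.
Bottleneck = min = 1.

source→Q→R→t, bottleneck 1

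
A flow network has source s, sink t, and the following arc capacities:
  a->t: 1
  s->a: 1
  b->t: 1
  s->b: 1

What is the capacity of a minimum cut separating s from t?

2

Max flow = 2 (via 2 augmenting paths).
In the residual at optimum, the set reachable from s is {s}.
Cut edges: s->b (cap 1), s->a (cap 1). Sum = 2.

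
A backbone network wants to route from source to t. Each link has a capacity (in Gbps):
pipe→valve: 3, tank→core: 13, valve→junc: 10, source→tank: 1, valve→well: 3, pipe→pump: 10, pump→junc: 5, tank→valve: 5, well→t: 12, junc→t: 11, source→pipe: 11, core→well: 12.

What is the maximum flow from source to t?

9

Augment source→pipe→pump→junc→t: bottleneck 5. Total 5.
Augment source→pipe→valve→junc→t: bottleneck 3. Total 8.
Augment source→tank→valve→junc→t: bottleneck 1. Total 9.
No augmenting path remains in the residual graph.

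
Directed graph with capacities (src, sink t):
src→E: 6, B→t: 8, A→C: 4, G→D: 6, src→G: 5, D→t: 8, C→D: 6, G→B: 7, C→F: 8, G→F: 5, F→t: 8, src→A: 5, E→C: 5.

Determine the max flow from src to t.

Augment src→G→D→t: bottleneck 5. Total 5.
Augment src→A→C→F→t: bottleneck 4. Total 9.
Augment src→E→C→F→t: bottleneck 4. Total 13.
Augment src→E→C→D→t: bottleneck 1. Total 14.
No augmenting path remains in the residual graph.

14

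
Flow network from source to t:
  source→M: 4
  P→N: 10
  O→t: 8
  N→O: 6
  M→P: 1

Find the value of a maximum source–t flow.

1

Augment source→M→P→N→O→t: bottleneck 1. Total 1.
No augmenting path remains in the residual graph.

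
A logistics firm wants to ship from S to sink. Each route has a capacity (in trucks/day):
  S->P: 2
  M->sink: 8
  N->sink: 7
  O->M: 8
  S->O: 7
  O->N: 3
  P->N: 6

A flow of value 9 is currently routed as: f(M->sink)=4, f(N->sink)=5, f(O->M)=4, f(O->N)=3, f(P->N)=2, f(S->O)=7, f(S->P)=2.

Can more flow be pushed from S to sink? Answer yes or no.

Residual reachable from S: {S}; sink is not reachable.
Saturated cut: S->P, S->O with total capacity 9 = current flow value. Flow is maximum.

No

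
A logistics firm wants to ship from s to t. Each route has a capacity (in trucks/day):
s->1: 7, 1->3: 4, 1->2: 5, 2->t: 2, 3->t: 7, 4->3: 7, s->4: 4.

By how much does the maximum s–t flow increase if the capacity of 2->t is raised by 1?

Original max flow = 9.
After raising cap(2->t), augmenting paths through that edge carry 1 more unit.
New max flow = 10. Increase = 1.

1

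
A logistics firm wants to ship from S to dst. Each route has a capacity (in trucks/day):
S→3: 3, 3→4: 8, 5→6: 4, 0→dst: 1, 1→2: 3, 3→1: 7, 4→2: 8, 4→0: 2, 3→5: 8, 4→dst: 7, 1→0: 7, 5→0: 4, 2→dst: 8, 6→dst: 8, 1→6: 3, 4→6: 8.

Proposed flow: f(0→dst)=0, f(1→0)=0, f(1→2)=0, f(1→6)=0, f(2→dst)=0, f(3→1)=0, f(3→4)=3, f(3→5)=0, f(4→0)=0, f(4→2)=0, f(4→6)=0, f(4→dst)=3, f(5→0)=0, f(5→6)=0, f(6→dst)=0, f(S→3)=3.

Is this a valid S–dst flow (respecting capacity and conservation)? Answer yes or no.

Yes

Every edge has 0 ≤ f(e) ≤ cap(e).
At each intermediate node, inflow equals outflow.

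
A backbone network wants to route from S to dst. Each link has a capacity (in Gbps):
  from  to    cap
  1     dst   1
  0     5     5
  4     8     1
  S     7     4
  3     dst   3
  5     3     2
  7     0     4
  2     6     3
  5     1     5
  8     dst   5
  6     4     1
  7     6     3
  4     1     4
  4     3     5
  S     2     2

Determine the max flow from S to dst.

Augment S->7->0->5->3->dst: bottleneck 2. Total 2.
Augment S->7->0->5->1->dst: bottleneck 1. Total 3.
Augment S->7->6->4->3->dst: bottleneck 1. Total 4.
No augmenting path remains in the residual graph.

4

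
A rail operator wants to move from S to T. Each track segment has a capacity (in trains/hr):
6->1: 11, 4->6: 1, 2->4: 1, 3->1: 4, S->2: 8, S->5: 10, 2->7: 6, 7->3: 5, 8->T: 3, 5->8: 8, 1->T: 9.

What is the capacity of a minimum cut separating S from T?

8

Max flow = 8 (via 3 augmenting paths).
In the residual at optimum, the set reachable from S is {2, 3, 5, 7, 8, S}.
Cut edges: 2->4 (cap 1), 3->1 (cap 4), 8->T (cap 3). Sum = 8.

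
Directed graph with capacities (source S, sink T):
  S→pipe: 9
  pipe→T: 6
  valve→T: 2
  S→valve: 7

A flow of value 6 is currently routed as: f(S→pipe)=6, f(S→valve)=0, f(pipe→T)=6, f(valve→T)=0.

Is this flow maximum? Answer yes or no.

No

Residual path S→valve→T has bottleneck 2 > 0.
Pushing 2 along it raises the flow to 8, so the given flow is not maximum.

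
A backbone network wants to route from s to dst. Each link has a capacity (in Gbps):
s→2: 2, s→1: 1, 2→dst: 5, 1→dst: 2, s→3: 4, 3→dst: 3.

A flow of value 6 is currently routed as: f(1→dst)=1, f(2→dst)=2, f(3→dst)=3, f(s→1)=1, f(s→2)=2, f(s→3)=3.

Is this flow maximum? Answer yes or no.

Yes

Residual reachable from s: {3, s}; dst is not reachable.
Saturated cut: s→2, s→1, 3→dst with total capacity 6 = current flow value. Flow is maximum.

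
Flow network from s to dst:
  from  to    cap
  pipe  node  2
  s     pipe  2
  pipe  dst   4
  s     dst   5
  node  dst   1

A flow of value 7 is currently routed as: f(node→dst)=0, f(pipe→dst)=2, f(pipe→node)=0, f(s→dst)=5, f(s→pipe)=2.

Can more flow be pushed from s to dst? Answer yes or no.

No

Residual reachable from s: {s}; dst is not reachable.
Saturated cut: s→pipe, s→dst with total capacity 7 = current flow value. Flow is maximum.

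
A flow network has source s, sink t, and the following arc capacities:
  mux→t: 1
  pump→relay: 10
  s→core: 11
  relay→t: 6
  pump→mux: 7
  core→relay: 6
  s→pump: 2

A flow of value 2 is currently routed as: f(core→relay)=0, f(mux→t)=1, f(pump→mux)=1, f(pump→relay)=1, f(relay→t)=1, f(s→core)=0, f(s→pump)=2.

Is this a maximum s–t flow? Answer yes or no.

No

Residual path s→core→relay→t has bottleneck 5 > 0.
Pushing 5 along it raises the flow to 7, so the given flow is not maximum.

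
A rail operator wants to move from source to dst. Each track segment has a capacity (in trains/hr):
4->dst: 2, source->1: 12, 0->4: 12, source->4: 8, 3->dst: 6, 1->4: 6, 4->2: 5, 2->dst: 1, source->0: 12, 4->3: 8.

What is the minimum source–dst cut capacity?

Max flow = 9 (via 4 augmenting paths).
In the residual at optimum, the set reachable from source is {0, 1, 2, 3, 4, source}.
Cut edges: 4->dst (cap 2), 3->dst (cap 6), 2->dst (cap 1). Sum = 9.

9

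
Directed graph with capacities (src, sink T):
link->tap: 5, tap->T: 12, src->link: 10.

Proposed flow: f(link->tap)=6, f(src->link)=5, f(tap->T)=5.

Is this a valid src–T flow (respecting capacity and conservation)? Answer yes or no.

No

Capacity violated on link->tap: flow 6 > capacity 5.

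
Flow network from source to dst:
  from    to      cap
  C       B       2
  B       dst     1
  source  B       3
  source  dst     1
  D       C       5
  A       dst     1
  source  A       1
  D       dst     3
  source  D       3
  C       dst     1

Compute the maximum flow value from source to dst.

Augment source→dst: bottleneck 1. Total 1.
Augment source→D→dst: bottleneck 3. Total 4.
Augment source→A→dst: bottleneck 1. Total 5.
Augment source→B→dst: bottleneck 1. Total 6.
No augmenting path remains in the residual graph.

6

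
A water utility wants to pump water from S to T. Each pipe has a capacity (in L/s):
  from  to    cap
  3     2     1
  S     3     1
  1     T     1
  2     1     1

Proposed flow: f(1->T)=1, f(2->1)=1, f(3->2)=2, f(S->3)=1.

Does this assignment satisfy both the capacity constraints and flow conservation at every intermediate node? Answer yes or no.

No

Capacity violated on 3->2: flow 2 > capacity 1.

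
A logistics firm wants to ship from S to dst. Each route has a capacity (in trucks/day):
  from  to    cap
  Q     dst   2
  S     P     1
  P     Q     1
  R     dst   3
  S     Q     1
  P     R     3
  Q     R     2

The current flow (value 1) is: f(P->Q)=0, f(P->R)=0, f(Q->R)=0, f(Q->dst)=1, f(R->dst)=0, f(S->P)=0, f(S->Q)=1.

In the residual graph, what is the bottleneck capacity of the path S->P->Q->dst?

Residual capacities along the path: S->P: 1, P->Q: 1, Q->dst: 1.
Minimum is 1.

1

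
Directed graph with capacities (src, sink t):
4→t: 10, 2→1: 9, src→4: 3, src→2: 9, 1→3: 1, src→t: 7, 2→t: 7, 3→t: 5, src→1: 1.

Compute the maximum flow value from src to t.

18

Augment src→t: bottleneck 7. Total 7.
Augment src→2→t: bottleneck 7. Total 14.
Augment src→4→t: bottleneck 3. Total 17.
Augment src→1→3→t: bottleneck 1. Total 18.
No augmenting path remains in the residual graph.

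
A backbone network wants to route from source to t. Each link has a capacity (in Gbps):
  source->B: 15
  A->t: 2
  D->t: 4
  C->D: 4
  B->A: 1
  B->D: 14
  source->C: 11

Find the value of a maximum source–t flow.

Augment source->C->D->t: bottleneck 4. Total 4.
Augment source->B->A->t: bottleneck 1. Total 5.
No augmenting path remains in the residual graph.

5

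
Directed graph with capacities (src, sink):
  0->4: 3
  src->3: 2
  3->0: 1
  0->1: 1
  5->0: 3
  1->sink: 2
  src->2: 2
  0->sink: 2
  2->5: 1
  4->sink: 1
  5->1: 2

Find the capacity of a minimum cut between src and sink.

Max flow = 2 (via 2 augmenting paths).
In the residual at optimum, the set reachable from src is {2, 3, src}.
Cut edges: 2->5 (cap 1), 3->0 (cap 1). Sum = 2.

2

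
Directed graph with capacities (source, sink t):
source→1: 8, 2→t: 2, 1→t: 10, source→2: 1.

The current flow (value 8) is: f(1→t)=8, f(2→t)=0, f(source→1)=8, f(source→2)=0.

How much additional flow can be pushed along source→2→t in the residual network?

Residual capacities along the path: source→2: 1, 2→t: 2.
Minimum is 1.

1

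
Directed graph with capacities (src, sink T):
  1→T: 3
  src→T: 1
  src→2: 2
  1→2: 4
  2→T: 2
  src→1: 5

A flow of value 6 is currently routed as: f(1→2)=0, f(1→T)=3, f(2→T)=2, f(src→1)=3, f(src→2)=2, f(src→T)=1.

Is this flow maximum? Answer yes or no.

Residual reachable from src: {1, 2, src}; T is not reachable.
Saturated cut: src→T, 1→T, 2→T with total capacity 6 = current flow value. Flow is maximum.

Yes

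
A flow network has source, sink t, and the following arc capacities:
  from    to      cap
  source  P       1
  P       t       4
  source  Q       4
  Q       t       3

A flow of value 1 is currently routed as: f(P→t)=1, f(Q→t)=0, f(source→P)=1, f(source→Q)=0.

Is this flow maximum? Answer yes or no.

No

Residual path source→Q→t has bottleneck 3 > 0.
Pushing 3 along it raises the flow to 4, so the given flow is not maximum.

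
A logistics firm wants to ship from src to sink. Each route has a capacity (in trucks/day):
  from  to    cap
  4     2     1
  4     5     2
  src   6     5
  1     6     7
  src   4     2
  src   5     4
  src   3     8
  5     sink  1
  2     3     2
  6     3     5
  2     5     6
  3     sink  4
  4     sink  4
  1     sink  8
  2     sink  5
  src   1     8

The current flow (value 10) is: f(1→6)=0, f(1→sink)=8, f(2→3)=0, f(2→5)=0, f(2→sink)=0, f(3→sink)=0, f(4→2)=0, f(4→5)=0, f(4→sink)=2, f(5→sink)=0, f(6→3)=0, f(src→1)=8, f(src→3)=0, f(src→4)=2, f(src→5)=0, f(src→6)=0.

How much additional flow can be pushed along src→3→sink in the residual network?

Residual capacities along the path: src→3: 8, 3→sink: 4.
Minimum is 4.

4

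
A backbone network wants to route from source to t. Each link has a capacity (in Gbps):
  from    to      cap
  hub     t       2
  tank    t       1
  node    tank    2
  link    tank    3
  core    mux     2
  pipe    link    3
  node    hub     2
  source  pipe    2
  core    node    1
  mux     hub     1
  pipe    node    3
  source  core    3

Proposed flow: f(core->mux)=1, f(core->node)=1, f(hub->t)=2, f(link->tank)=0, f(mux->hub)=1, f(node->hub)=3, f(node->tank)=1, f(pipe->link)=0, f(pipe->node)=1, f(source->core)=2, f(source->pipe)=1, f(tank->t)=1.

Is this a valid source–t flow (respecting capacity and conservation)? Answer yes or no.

No

Capacity violated on node->hub: flow 3 > capacity 2.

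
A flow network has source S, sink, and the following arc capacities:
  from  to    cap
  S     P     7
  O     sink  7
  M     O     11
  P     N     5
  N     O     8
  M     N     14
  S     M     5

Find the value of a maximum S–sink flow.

Augment S→M→O→sink: bottleneck 5. Total 5.
Augment S→P→N→O→sink: bottleneck 2. Total 7.
No augmenting path remains in the residual graph.

7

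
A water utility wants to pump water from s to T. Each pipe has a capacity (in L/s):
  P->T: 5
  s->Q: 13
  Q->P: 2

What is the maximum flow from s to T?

Augment s->Q->P->T: bottleneck 2. Total 2.
No augmenting path remains in the residual graph.

2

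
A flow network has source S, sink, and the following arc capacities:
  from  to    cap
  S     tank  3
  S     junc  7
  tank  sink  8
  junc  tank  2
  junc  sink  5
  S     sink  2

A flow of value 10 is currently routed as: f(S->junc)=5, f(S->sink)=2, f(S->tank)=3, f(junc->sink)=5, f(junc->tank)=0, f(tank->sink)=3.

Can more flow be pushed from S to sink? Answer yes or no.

Yes

Residual path S->junc->tank->sink has bottleneck 2 > 0.
Pushing 2 along it raises the flow to 12, so the given flow is not maximum.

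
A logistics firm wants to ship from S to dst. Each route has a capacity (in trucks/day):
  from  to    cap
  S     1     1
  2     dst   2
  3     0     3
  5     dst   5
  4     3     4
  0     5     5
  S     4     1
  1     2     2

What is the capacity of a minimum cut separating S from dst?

Max flow = 2 (via 2 augmenting paths).
In the residual at optimum, the set reachable from S is {S}.
Cut edges: S->4 (cap 1), S->1 (cap 1). Sum = 2.

2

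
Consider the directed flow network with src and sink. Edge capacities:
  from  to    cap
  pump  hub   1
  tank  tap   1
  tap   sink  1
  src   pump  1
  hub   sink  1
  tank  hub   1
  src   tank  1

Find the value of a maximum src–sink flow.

Augment src->pump->hub->sink: bottleneck 1. Total 1.
Augment src->tank->tap->sink: bottleneck 1. Total 2.
No augmenting path remains in the residual graph.

2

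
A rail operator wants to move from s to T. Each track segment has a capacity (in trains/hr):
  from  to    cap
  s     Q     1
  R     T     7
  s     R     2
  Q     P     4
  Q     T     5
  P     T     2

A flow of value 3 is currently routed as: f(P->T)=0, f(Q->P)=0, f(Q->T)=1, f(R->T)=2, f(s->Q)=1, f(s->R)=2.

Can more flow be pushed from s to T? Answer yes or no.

No

Residual reachable from s: {s}; T is not reachable.
Saturated cut: s->Q, s->R with total capacity 3 = current flow value. Flow is maximum.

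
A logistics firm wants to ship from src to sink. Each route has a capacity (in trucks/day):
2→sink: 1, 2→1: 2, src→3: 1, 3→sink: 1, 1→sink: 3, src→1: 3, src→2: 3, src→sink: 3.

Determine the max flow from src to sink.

Augment src→sink: bottleneck 3. Total 3.
Augment src→3→sink: bottleneck 1. Total 4.
Augment src→2→sink: bottleneck 1. Total 5.
Augment src→1→sink: bottleneck 3. Total 8.
No augmenting path remains in the residual graph.

8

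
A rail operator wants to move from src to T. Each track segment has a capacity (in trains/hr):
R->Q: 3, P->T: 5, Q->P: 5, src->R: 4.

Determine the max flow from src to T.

Augment src->R->Q->P->T: bottleneck 3. Total 3.
No augmenting path remains in the residual graph.

3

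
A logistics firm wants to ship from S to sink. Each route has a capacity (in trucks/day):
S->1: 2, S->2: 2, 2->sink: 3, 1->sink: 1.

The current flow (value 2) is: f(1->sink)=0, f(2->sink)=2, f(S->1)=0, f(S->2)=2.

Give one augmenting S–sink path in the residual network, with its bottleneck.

S->1->sink, bottleneck 1

Residual along S->1->sink: S->1: 2, 1->sink: 1.
Bottleneck = min = 1.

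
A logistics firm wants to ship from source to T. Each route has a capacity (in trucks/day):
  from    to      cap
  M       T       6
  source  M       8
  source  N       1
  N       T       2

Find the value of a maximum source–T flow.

Augment source→M→T: bottleneck 6. Total 6.
Augment source→N→T: bottleneck 1. Total 7.
No augmenting path remains in the residual graph.

7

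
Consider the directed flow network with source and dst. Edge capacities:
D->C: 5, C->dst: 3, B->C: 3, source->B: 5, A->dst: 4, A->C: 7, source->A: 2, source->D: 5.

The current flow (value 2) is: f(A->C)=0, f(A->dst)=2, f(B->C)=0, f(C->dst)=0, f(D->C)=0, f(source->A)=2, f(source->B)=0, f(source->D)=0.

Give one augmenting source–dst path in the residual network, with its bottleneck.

source->D->C->dst, bottleneck 3

Residual along source->D->C->dst: source->D: 5, D->C: 5, C->dst: 3.
Bottleneck = min = 3.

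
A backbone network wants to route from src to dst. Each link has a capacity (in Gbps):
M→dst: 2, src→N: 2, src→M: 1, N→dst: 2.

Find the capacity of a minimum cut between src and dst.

Max flow = 3 (via 2 augmenting paths).
In the residual at optimum, the set reachable from src is {src}.
Cut edges: src→M (cap 1), src→N (cap 2). Sum = 3.

3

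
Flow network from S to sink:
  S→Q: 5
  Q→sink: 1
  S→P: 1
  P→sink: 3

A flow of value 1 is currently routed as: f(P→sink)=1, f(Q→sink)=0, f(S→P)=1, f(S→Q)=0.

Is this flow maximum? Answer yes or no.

No

Residual path S→Q→sink has bottleneck 1 > 0.
Pushing 1 along it raises the flow to 2, so the given flow is not maximum.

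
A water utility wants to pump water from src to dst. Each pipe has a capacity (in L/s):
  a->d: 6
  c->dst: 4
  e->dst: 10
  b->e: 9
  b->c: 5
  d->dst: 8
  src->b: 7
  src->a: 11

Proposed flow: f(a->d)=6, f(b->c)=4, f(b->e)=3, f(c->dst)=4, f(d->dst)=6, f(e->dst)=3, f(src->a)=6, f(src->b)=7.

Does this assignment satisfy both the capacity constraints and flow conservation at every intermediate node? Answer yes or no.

Yes

Every edge has 0 ≤ f(e) ≤ cap(e).
At each intermediate node, inflow equals outflow.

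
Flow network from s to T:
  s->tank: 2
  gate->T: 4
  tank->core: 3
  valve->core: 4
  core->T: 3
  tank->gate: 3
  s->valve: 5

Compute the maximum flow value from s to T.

Augment s->tank->gate->T: bottleneck 2. Total 2.
Augment s->valve->core->T: bottleneck 3. Total 5.
No augmenting path remains in the residual graph.

5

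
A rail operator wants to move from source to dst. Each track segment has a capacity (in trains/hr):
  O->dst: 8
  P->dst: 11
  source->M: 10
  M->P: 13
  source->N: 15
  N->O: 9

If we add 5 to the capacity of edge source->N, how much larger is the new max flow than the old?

0

Original max flow = 18.
Edge source->N does not cross the min cut (source side {N, O, source}), so extra capacity there cannot help.
New max flow = 18. Increase = 0.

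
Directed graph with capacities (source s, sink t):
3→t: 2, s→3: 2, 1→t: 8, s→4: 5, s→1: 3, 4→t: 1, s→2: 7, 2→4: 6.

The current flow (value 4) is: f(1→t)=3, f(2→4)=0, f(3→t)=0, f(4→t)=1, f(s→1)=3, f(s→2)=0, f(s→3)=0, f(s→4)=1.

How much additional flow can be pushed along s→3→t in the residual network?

2

Residual capacities along the path: s→3: 2, 3→t: 2.
Minimum is 2.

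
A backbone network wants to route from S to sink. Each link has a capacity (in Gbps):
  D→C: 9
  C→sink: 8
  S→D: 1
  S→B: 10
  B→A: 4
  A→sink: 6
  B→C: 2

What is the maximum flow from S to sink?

Augment S→B→A→sink: bottleneck 4. Total 4.
Augment S→B→C→sink: bottleneck 2. Total 6.
Augment S→D→C→sink: bottleneck 1. Total 7.
No augmenting path remains in the residual graph.

7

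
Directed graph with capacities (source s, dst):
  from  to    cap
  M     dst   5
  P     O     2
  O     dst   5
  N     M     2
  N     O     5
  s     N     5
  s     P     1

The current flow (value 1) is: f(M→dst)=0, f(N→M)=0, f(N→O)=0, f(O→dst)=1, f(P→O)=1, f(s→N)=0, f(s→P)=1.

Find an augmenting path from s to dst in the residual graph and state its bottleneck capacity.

Residual along s→N→O→dst: s→N: 5, N→O: 5, O→dst: 4.
Bottleneck = min = 4.

s→N→O→dst, bottleneck 4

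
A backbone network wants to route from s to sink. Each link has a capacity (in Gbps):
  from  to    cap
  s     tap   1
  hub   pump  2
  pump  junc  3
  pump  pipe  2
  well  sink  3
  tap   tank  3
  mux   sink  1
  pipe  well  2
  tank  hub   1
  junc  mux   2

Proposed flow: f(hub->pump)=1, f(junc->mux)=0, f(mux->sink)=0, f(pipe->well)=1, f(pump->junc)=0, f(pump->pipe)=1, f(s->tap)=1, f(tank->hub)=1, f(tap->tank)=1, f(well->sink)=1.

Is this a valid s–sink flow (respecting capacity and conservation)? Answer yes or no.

Every edge has 0 ≤ f(e) ≤ cap(e).
At each intermediate node, inflow equals outflow.

Yes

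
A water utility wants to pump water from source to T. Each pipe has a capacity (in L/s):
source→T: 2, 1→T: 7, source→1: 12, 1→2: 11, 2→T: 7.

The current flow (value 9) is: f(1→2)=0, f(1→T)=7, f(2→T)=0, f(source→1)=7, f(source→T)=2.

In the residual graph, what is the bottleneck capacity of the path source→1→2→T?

Residual capacities along the path: source→1: 5, 1→2: 11, 2→T: 7.
Minimum is 5.

5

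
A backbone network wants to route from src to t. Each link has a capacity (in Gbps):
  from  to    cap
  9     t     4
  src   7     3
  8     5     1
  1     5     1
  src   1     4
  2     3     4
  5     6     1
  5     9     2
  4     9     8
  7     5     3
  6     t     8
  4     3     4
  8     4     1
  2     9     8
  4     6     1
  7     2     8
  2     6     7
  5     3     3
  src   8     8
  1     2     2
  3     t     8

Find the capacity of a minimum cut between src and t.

Max flow = 8 (via 7 augmenting paths).
In the residual at optimum, the set reachable from src is {1, 8, src}.
Cut edges: src->7 (cap 3), 8->5 (cap 1), 8->4 (cap 1), 1->5 (cap 1), 1->2 (cap 2). Sum = 8.

8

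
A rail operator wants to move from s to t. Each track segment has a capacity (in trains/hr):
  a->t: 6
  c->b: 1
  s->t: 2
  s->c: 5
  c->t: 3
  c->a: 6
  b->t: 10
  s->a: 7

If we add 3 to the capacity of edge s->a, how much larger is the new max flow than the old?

Original max flow = 12.
Edge s->a does not cross the min cut (source side {a, c, s}), so extra capacity there cannot help.
New max flow = 12. Increase = 0.

0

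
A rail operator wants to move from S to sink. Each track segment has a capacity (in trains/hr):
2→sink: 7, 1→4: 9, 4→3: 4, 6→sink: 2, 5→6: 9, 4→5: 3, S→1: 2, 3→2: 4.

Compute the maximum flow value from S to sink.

Augment S→1→4→5→6→sink: bottleneck 2. Total 2.
No augmenting path remains in the residual graph.

2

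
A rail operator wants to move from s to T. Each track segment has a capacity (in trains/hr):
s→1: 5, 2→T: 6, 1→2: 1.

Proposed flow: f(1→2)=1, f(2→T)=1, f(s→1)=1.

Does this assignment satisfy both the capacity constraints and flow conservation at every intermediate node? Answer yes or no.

Every edge has 0 ≤ f(e) ≤ cap(e).
At each intermediate node, inflow equals outflow.

Yes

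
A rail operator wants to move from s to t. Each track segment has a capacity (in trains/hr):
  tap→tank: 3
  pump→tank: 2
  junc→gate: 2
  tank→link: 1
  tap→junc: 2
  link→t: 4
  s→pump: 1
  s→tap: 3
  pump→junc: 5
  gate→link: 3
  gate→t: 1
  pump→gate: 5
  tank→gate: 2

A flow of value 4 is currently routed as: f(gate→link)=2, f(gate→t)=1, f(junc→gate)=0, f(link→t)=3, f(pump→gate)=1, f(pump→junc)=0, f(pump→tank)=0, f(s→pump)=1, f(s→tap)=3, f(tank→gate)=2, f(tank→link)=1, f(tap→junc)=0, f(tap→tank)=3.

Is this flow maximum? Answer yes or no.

Yes

Residual reachable from s: {s}; t is not reachable.
Saturated cut: s→pump, s→tap with total capacity 4 = current flow value. Flow is maximum.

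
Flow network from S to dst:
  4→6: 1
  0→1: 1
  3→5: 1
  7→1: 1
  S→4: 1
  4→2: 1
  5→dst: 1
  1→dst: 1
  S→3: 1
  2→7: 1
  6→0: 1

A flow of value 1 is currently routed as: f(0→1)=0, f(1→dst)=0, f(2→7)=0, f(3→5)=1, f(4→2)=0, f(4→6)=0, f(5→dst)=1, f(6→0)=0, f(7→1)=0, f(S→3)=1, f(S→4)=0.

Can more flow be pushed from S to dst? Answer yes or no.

Residual path S→4→6→0→1→dst has bottleneck 1 > 0.
Pushing 1 along it raises the flow to 2, so the given flow is not maximum.

Yes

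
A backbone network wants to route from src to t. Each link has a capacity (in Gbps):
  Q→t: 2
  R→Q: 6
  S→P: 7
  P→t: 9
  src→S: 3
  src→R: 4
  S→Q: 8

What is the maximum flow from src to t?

5

Augment src→R→Q→t: bottleneck 2. Total 2.
Augment src→S→P→t: bottleneck 3. Total 5.
No augmenting path remains in the residual graph.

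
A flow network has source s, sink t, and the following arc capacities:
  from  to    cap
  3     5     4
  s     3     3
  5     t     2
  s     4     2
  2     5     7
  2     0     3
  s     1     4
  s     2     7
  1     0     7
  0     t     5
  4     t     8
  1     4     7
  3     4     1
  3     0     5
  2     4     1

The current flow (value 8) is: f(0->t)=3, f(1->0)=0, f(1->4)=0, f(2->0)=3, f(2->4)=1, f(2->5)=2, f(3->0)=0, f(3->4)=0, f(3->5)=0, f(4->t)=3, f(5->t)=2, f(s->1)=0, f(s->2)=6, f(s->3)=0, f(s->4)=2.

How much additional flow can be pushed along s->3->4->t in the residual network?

Residual capacities along the path: s->3: 3, 3->4: 1, 4->t: 5.
Minimum is 1.

1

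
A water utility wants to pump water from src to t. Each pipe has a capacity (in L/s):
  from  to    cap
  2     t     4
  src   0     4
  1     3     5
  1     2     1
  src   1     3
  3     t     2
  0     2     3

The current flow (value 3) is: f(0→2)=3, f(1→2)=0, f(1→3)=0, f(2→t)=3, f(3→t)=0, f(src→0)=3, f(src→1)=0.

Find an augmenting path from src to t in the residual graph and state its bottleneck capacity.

Residual along src→1→2→t: src→1: 3, 1→2: 1, 2→t: 1.
Bottleneck = min = 1.

src→1→2→t, bottleneck 1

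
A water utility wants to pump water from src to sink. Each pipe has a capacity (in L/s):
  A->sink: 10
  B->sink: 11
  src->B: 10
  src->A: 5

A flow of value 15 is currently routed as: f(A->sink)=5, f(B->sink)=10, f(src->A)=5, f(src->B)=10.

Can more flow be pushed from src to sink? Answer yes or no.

No

Residual reachable from src: {src}; sink is not reachable.
Saturated cut: src->B, src->A with total capacity 15 = current flow value. Flow is maximum.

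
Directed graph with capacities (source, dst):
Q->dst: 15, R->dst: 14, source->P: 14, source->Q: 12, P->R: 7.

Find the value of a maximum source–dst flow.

19

Augment source->Q->dst: bottleneck 12. Total 12.
Augment source->P->R->dst: bottleneck 7. Total 19.
No augmenting path remains in the residual graph.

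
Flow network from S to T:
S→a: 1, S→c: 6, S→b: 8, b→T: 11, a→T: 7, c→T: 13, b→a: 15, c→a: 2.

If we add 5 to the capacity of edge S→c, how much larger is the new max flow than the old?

5

Original max flow = 15.
After raising cap(S→c), augmenting paths through that edge carry 5 more units.
New max flow = 20. Increase = 5.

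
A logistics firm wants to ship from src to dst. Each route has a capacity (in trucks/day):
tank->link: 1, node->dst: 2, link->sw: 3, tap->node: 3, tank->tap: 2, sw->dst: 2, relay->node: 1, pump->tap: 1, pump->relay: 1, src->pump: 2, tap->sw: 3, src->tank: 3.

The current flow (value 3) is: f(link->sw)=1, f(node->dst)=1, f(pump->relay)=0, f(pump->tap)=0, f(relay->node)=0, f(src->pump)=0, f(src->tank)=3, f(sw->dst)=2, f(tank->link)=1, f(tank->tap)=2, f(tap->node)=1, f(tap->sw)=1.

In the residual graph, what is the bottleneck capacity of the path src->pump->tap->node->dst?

Residual capacities along the path: src->pump: 2, pump->tap: 1, tap->node: 2, node->dst: 1.
Minimum is 1.

1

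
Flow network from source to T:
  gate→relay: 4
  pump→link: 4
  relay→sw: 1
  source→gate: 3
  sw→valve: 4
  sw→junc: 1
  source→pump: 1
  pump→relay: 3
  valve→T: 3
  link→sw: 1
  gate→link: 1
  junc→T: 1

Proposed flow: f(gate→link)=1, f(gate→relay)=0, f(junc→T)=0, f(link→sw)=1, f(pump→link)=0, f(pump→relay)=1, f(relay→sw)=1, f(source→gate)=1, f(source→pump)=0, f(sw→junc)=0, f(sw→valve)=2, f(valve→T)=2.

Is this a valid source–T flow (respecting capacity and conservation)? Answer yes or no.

Conservation fails at pump: inflow 0 ≠ outflow 1.

No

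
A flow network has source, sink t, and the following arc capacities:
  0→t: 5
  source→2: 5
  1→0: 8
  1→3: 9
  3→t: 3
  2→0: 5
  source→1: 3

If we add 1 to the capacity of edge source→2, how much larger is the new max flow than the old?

0

Original max flow = 8.
Even with extra capacity on source→2, another cut of capacity 8 remains binding.
New max flow = 8. Increase = 0.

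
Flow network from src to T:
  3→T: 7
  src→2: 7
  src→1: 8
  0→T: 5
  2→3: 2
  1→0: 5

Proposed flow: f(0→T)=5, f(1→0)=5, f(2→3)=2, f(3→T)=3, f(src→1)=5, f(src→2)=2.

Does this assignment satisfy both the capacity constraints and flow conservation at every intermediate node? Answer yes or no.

Conservation fails at 3: inflow 2 ≠ outflow 3.

No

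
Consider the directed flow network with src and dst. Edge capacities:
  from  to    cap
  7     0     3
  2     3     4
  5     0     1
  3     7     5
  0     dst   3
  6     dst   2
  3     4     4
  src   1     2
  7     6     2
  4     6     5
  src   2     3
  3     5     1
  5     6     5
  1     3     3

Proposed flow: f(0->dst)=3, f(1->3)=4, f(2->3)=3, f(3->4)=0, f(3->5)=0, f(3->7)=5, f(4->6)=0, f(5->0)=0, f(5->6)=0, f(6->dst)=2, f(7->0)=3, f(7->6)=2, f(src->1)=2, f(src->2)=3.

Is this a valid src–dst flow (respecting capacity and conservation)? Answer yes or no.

Capacity violated on 1->3: flow 4 > capacity 3.

No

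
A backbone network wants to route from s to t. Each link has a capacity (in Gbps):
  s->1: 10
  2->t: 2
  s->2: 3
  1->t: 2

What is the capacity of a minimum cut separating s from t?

4

Max flow = 4 (via 2 augmenting paths).
In the residual at optimum, the set reachable from s is {1, 2, s}.
Cut edges: 1->t (cap 2), 2->t (cap 2). Sum = 4.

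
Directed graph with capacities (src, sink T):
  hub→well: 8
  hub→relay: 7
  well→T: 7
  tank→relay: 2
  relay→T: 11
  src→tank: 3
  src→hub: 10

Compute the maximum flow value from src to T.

12

Augment src→hub→well→T: bottleneck 7. Total 7.
Augment src→hub→relay→T: bottleneck 3. Total 10.
Augment src→tank→relay→T: bottleneck 2. Total 12.
No augmenting path remains in the residual graph.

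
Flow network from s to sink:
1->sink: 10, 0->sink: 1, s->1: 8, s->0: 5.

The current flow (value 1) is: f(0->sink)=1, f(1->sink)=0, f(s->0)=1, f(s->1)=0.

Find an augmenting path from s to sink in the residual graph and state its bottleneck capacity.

s->1->sink, bottleneck 8

Residual along s->1->sink: s->1: 8, 1->sink: 10.
Bottleneck = min = 8.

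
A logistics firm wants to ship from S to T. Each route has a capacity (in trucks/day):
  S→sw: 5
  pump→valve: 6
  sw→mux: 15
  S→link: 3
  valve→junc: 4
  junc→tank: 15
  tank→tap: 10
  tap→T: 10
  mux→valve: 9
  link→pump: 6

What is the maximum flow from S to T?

Augment S→link→pump→valve→junc→tank→tap→T: bottleneck 3. Total 3.
Augment S→sw→mux→valve→junc→tank→tap→T: bottleneck 1. Total 4.
No augmenting path remains in the residual graph.

4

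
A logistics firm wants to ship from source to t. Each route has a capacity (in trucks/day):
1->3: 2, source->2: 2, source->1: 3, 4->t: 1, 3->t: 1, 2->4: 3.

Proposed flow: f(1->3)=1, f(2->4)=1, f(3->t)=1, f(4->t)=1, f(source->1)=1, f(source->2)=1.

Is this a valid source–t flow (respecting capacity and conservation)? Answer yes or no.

Yes

Every edge has 0 ≤ f(e) ≤ cap(e).
At each intermediate node, inflow equals outflow.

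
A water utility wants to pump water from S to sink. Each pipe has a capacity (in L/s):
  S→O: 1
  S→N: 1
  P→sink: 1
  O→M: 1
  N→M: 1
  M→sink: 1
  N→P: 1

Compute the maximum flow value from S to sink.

2

Augment S→O→M→sink: bottleneck 1. Total 1.
Augment S→N→P→sink: bottleneck 1. Total 2.
No augmenting path remains in the residual graph.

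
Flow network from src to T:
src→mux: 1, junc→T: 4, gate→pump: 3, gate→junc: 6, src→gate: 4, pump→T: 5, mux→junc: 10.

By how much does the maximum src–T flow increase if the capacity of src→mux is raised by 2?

2

Original max flow = 5.
After raising cap(src→mux), augmenting paths through that edge carry 2 more units.
New max flow = 7. Increase = 2.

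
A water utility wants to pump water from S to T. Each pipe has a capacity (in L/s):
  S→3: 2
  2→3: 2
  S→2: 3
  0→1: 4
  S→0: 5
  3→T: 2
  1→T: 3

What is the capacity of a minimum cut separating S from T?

Max flow = 5 (via 2 augmenting paths).
In the residual at optimum, the set reachable from S is {0, 1, 2, 3, S}.
Cut edges: 1→T (cap 3), 3→T (cap 2). Sum = 5.

5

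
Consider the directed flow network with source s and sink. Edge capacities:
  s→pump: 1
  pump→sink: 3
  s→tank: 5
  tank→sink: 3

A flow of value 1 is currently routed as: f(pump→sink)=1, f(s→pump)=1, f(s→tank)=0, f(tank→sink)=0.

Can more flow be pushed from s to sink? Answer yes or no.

Yes

Residual path s→tank→sink has bottleneck 3 > 0.
Pushing 3 along it raises the flow to 4, so the given flow is not maximum.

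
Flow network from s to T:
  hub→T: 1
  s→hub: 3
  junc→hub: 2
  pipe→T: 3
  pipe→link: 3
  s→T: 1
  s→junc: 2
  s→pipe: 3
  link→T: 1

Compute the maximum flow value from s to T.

5

Augment s→T: bottleneck 1. Total 1.
Augment s→pipe→T: bottleneck 3. Total 4.
Augment s→hub→T: bottleneck 1. Total 5.
No augmenting path remains in the residual graph.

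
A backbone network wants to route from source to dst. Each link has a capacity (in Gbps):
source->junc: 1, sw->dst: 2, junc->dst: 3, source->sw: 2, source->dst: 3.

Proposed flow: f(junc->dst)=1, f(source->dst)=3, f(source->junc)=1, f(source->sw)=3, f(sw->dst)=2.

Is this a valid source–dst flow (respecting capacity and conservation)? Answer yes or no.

No

Capacity violated on source->sw: flow 3 > capacity 2.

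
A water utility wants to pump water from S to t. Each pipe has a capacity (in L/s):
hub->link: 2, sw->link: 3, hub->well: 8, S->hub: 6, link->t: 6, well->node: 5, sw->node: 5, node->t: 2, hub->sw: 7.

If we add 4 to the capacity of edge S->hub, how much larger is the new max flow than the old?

Original max flow = 6.
After raising cap(S->hub), augmenting paths through that edge carry 1 more unit.
New max flow = 7. Increase = 1.

1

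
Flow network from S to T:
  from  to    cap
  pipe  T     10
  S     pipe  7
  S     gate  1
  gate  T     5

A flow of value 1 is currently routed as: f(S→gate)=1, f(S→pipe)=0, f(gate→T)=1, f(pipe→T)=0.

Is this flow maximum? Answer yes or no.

Residual path S→pipe→T has bottleneck 7 > 0.
Pushing 7 along it raises the flow to 8, so the given flow is not maximum.

No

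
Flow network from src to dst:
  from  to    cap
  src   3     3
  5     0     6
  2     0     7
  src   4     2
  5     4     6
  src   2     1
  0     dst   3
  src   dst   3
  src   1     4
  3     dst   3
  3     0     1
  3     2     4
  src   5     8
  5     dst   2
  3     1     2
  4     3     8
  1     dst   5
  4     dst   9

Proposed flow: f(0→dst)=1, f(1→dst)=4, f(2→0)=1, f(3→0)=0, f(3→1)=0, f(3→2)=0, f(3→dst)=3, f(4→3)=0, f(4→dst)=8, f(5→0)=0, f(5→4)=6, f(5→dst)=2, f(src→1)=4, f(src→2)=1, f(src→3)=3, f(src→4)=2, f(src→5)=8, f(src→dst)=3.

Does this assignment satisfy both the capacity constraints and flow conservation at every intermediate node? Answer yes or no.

Yes

Every edge has 0 ≤ f(e) ≤ cap(e).
At each intermediate node, inflow equals outflow.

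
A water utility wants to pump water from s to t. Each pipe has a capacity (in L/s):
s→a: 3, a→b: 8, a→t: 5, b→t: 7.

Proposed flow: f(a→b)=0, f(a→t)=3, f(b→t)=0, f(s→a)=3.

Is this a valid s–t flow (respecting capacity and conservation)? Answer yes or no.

Every edge has 0 ≤ f(e) ≤ cap(e).
At each intermediate node, inflow equals outflow.

Yes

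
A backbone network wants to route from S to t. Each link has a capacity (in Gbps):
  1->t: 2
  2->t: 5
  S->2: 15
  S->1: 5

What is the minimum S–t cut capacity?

7

Max flow = 7 (via 2 augmenting paths).
In the residual at optimum, the set reachable from S is {1, 2, S}.
Cut edges: 1->t (cap 2), 2->t (cap 5). Sum = 7.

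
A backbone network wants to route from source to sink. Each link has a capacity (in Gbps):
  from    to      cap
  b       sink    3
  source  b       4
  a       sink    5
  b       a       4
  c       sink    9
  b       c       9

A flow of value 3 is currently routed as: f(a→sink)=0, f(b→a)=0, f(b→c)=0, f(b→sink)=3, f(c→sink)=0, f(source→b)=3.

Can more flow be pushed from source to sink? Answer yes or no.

Residual path source→b→a→sink has bottleneck 1 > 0.
Pushing 1 along it raises the flow to 4, so the given flow is not maximum.

Yes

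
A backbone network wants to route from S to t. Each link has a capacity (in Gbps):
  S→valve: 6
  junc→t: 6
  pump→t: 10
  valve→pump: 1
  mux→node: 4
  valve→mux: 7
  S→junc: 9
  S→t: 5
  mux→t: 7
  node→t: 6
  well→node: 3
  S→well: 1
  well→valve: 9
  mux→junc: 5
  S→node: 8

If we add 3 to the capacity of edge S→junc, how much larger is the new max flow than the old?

Original max flow = 24.
Edge S→junc does not cross the min cut (source side {S, junc, node}), so extra capacity there cannot help.
New max flow = 24. Increase = 0.

0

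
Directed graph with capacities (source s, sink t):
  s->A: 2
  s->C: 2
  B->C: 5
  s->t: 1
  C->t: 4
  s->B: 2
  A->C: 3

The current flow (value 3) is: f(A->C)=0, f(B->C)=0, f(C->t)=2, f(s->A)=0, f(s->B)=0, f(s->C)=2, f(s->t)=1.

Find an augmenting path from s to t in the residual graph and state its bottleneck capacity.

Residual along s->B->C->t: s->B: 2, B->C: 5, C->t: 2.
Bottleneck = min = 2.

s->B->C->t, bottleneck 2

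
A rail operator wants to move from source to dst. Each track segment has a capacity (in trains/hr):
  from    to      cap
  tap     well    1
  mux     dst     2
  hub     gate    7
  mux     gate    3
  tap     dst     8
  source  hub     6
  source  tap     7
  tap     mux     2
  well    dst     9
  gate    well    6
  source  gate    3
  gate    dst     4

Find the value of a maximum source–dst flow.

Augment source->tap->dst: bottleneck 7. Total 7.
Augment source->gate->dst: bottleneck 3. Total 10.
Augment source->hub->gate->dst: bottleneck 1. Total 11.
Augment source->hub->gate->well->dst: bottleneck 5. Total 16.
No augmenting path remains in the residual graph.

16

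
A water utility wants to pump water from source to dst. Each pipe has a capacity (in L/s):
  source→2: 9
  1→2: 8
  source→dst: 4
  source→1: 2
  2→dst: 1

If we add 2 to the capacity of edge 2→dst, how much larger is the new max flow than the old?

Original max flow = 5.
After raising cap(2→dst), augmenting paths through that edge carry 2 more units.
New max flow = 7. Increase = 2.

2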